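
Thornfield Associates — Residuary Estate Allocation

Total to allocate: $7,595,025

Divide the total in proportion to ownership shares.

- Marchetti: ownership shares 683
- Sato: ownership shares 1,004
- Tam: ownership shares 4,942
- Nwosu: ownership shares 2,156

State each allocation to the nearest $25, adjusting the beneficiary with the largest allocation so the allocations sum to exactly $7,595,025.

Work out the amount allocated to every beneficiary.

Ownership shares total: 8,785.
Unrounded shares: Marchetti 683/8,785 × $7,595,025 = 590,484.02; Sato 1,004/8,785 × $7,595,025 = 868,002.86; Tam 4,942/8,785 × $7,595,025 = 4,272,579.80; Nwosu 2,156/8,785 × $7,595,025 = 1,863,958.33.
At nearest $25: Marchetti $590,475; Sato $868,000; Tam $4,272,575; Nwosu $1,863,950. Sum = $7,595,000.
Difference $7,595,025 − $7,595,000 = +$25 applied to largest allocation (Tam): Tam becomes $4,272,600.

Marchetti: $590,475 | Sato: $868,000 | Tam: $4,272,600 | Nwosu: $1,863,950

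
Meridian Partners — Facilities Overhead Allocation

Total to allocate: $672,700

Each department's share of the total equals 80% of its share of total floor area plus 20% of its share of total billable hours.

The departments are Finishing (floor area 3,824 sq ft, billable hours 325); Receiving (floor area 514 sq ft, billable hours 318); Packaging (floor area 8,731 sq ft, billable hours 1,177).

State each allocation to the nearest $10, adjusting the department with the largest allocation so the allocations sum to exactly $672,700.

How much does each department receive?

Floor area total 13,069; billable hours total 1,820.
Combined weights (80% floor area + 20% billable hours): Finishing 0.2698; Receiving 0.0664; Packaging 0.6638.
Pro-rata amounts: Finishing 181,491.05; Receiving 44,673.22; Packaging 446,535.73.
After rounding ($10): Finishing $181,490; Receiving $44,670; Packaging $446,540. Sum = $672,700.
Rounded total matches; no reconciliation needed.

Finishing: $181,490; Receiving: $44,670; Packaging: $446,540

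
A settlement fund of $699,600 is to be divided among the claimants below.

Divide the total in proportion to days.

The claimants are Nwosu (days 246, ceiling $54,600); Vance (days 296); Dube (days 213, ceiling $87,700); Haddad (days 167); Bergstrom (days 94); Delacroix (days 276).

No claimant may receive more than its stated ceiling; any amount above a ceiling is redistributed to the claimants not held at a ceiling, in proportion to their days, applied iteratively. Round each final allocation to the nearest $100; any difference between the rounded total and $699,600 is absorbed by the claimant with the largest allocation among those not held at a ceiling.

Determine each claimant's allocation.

Days total: 1,292.
Pro-rata shares before constraints: Nwosu 133,205.57; Vance 160,279.88; Dube 115,336.53; Haddad 90,428.17; Bergstrom 50,899.69; Delacroix 149,450.15.
Cap binds for Nwosu ($54,600), Dube ($87,700); remaining pool $557,300 reallocated over remaining days 833.
Redistributed shares: Vance 198,032.17 → $198,000; Haddad 111,727.61 → $111,700; Bergstrom 62,888.60 → $62,900; Delacroix 184,651.62 → $184,700.

Nwosu: $54,600 · Vance: $198,000 · Dube: $87,700 · Haddad: $111,700 · Bergstrom: $62,900 · Delacroix: $184,700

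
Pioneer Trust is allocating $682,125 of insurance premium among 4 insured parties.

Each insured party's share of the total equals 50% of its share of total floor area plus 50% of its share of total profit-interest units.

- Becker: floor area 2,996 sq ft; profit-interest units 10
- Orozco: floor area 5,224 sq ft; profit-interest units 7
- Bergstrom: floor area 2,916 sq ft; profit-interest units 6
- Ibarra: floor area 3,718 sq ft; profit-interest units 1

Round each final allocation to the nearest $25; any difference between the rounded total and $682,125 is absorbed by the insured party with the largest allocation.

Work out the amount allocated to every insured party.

Totals — floor area 14,854, profit-interest units 24.
Combined weights (50% floor area + 50% profit-interest units): Becker 0.3092; Orozco 0.3217; Bergstrom 0.2232; Ibarra 0.1460.
Raw shares: Becker 210,900.49; Orozco 219,424.76; Bergstrom 152,219.86; Ibarra 99,579.89.
After rounding ($25): Becker $210,900; Orozco $219,425; Bergstrom $152,225; Ibarra $99,575. Sum = $682,125.
Rounded total matches; no reconciliation needed.

Becker: $210,900 | Orozco: $219,425 | Bergstrom: $152,225 | Ibarra: $99,575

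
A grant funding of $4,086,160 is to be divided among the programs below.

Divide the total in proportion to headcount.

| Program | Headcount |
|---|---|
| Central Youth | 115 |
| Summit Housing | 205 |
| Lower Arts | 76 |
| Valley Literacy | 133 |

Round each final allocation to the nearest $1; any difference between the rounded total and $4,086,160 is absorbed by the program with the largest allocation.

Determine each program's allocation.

Sum of headcount: 529.
Pro-rata amounts: Central Youth 115/529 × $4,086,160 = 888,295.65; Summit Housing 205/529 × $4,086,160 = 1,583,483.55; Lower Arts 76/529 × $4,086,160 = 587,047.56; Valley Literacy 133/529 × $4,086,160 = 1,027,333.23.
After rounding ($1): Central Youth $888,296; Summit Housing $1,583,484; Lower Arts $587,048; Valley Literacy $1,027,333. Sum = $4,086,161.
Difference $4,086,160 − $4,086,161 = −$1 applied to largest allocation (Summit Housing): Summit Housing becomes $1,583,483.

Central Youth: $888,296 · Summit Housing: $1,583,483 · Lower Arts: $587,048 · Valley Literacy: $1,027,333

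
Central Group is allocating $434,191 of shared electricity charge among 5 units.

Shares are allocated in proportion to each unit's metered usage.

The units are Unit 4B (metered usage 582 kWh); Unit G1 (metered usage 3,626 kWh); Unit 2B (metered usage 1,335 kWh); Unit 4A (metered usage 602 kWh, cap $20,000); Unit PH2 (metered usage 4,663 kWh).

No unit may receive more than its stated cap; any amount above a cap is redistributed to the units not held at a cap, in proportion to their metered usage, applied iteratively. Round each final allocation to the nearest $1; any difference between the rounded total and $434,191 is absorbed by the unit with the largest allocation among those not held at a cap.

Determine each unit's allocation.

Total metered usage = 10,808.
Pro-rata shares before constraints: Unit 4B 23,380.75; Unit G1 145,667.71; Unit 2B 53,631.11; Unit 4A 24,184.21; Unit PH2 187,327.22.
Cap binds for Unit 4A ($20,000); residual $414,191 reallocated over remaining metered usage 10,206.
Shares after redistribution: Unit 4B 23,619.36 → $23,619; Unit G1 147,154.28 → $147,154; Unit 2B 54,178.42 → $54,178; Unit PH2 189,238.94 → $189,239.
Rounding difference +$1 applied to Unit PH2 → $189,240.

Unit 4B: $23,619; Unit G1: $147,154; Unit 2B: $54,178; Unit 4A: $20,000; Unit PH2: $189,240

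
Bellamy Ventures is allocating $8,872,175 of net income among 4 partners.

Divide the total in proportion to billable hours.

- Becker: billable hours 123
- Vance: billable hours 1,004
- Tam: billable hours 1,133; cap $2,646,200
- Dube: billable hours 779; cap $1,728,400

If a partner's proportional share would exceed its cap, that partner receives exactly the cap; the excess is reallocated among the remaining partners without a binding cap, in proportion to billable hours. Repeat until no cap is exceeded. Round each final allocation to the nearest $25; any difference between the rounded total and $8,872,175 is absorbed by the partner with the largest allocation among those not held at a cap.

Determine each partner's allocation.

Becker: $490,850; Vance: $4,006,725; Tam: $2,646,200; Dube: $1,728,400

Billable hours total: 3,039.
Pro-rata shares before constraints: Becker 359,090.99; Vance 2,931,116.72; Tam 3,307,724.34; Dube 2,274,242.95.
Cap binds for Tam ($2,646,200), Dube ($1,728,400); balance $4,497,575 reallocated over remaining billable hours 1,127.
Remaining shares: Becker 490,862.22 → $490,850; Vance 4,006,712.78 → $4,006,725.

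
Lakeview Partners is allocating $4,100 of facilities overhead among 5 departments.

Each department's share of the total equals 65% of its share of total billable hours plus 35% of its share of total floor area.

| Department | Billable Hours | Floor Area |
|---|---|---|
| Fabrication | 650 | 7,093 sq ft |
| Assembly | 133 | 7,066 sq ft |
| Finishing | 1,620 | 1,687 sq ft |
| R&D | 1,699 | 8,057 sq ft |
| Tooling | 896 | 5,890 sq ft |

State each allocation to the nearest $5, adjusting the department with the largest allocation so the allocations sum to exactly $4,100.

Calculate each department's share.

Fabrication: $690 | Assembly: $410 | Finishing: $945 | R&D: $1,295 | Tooling: $760

Billable hours total 4,998; floor area total 29,793.
Combined weights (65% billable hours + 35% floor area): Fabrication 0.1679; Assembly 0.1003; Finishing 0.2305; R&D 0.3156; Tooling 0.1857.
Unrounded shares: Fabrication 688.23; Assembly 411.26; Finishing 945.06; R&D 1,294.00; Tooling 761.45.
Rounded to nearest $5: Fabrication $690; Assembly $410; Finishing $945; R&D $1,295; Tooling $760. Sum = $4,100.
Rounded total matches; no reconciliation needed.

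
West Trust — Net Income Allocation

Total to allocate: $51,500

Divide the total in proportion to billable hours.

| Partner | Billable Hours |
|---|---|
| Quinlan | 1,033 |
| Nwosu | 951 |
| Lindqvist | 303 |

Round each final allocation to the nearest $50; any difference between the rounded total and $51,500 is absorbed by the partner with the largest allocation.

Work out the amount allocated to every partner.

Quinlan: $23,300 · Nwosu: $21,400 · Lindqvist: $6,800

Sum of billable hours: 2,287.
Raw shares: Quinlan 1,033/2,287 × $51,500 = 23,261.70; Nwosu 951/2,287 × $51,500 = 21,415.17; Lindqvist 303/2,287 × $51,500 = 6,823.13.
Rounded to nearest $50: Quinlan $23,250; Nwosu $21,400; Lindqvist $6,800. Sum = $51,450.
Difference $51,500 − $51,450 = +$50 applied to largest allocation (Quinlan): Quinlan becomes $23,300.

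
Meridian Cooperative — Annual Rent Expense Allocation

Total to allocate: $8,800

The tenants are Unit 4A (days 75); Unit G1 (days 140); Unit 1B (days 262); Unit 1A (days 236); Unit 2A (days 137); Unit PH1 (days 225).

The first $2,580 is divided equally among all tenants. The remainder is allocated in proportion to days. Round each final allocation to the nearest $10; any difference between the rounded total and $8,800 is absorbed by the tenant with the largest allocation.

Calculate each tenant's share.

Unit 4A: $860; Unit G1: $1,240; Unit 1B: $1,950; Unit 1A: $1,800; Unit 2A: $1,220; Unit PH1: $1,730

Equal tier: $2,580 ÷ 6 = $430 apiece.
Remainder $6,220 by days (total 1,075): Unit 4A 433.95 → $430; Unit G1 810.05 → $810; Unit 1B 1,515.94 → $1,520; Unit 1A 1,365.51 → $1,370; Unit 2A 792.69 → $790; Unit PH1 1,301.86 → $1,300.
Totals: Unit 4A $430 + $430 = $860; Unit G1 $430 + $810 = $1,240; Unit 1B $430 + $1,520 = $1,950; Unit 1A $430 + $1,370 = $1,800; Unit 2A $430 + $790 = $1,220; Unit PH1 $430 + $1,300 = $1,730.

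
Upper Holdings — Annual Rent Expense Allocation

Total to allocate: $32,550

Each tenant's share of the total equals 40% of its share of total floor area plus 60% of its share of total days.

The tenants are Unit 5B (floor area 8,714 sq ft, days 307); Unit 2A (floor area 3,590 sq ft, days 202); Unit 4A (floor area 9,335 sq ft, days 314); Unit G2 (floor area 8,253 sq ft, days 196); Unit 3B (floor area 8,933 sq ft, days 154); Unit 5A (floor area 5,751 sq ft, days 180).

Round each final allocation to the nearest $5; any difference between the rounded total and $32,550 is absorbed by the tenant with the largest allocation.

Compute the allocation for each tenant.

Floor area total 44,576; days total 1,353.
Composite weights (40% floor area + 60% days): Unit 5B 0.2143; Unit 2A 0.1218; Unit 4A 0.2230; Unit G2 0.1610; Unit 3B 0.1485; Unit 5A 0.1314.
Proportional shares: Unit 5B 6,976.65; Unit 2A 3,964.37; Unit 4A 7,259.08; Unit G2 5,239.76; Unit 3B 4,832.13; Unit 5A 4,278.01.
After rounding ($5): Unit 5B $6,975; Unit 2A $3,965; Unit 4A $7,260; Unit G2 $5,240; Unit 3B $4,830; Unit 5A $4,280. Sum = $32,550.
Sum already equals the total — no adjustment.

Unit 5B: $6,975; Unit 2A: $3,965; Unit 4A: $7,260; Unit G2: $5,240; Unit 3B: $4,830; Unit 5A: $4,280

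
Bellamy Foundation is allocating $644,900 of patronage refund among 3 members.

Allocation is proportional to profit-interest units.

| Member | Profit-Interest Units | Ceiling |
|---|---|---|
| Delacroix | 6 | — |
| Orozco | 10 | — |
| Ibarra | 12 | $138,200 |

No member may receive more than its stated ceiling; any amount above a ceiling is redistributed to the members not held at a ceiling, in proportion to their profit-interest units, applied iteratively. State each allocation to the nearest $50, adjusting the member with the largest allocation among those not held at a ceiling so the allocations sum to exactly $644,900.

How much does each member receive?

Delacroix: $190,000 · Orozco: $316,700 · Ibarra: $138,200

Sum of profit-interest units: 28.
Proportional shares (ignoring caps): Delacroix 138,192.86; Orozco 230,321.43; Ibarra 276,385.71.
Cap binds for Ibarra ($138,200); balance $506,700 reallocated over remaining profit-interest units 16.
Remaining shares: Delacroix 190,012.50 → $190,000; Orozco 316,687.50 → $316,700.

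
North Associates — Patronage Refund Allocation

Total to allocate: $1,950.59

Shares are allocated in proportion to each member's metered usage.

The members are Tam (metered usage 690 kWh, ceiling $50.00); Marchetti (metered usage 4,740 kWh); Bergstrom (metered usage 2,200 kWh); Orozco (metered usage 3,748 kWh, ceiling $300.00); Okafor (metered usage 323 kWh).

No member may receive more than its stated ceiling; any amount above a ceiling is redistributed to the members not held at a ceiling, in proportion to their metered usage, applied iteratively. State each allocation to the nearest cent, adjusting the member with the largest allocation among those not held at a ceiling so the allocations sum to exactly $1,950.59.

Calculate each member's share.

Tam: $50.00 | Marchetti: $1,044.58 | Bergstrom: $484.83 | Orozco: $300.00 | Okafor: $71.18

Sum of metered usage: 11,701.
Unconstrained shares: Tam 115.02496; Marchetti 790.1715; Bergstrom 366.7463; Orozco 624.8023; Okafor 53.84502.
Cap binds for Tam ($50.00), Orozco ($300.00); balance $1,600.59 reallocated over remaining metered usage 7,263.
Remaining shares: Marchetti 1,044.5817 → $1,044.58; Bergstrom 484.8269 → $484.83; Okafor 71.1814 → $71.18.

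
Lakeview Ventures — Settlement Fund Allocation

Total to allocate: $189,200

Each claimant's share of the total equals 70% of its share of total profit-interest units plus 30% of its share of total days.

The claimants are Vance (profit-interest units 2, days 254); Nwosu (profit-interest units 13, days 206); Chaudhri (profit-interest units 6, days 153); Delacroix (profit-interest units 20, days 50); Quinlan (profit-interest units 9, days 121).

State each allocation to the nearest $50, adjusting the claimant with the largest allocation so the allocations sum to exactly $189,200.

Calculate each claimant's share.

Vance: $23,700 · Nwosu: $49,350 · Chaudhri: $26,950 · Delacroix: $56,600 · Quinlan: $32,600

Totals — profit-interest units 50, days 784.
Composite weights (70% profit-interest units + 30% days): Vance 0.1252; Nwosu 0.2608; Chaudhri 0.1425; Delacroix 0.2991; Quinlan 0.1723.
Pro-rata amounts: Vance 23,686.68; Nwosu 49,348.38; Chaudhri 26,969.69; Delacroix 56,595.90; Quinlan 32,599.35.
At nearest $50: Vance $23,700; Nwosu $49,350; Chaudhri $26,950; Delacroix $56,600; Quinlan $32,600. Sum = $189,200.
Sum already equals the total — no adjustment.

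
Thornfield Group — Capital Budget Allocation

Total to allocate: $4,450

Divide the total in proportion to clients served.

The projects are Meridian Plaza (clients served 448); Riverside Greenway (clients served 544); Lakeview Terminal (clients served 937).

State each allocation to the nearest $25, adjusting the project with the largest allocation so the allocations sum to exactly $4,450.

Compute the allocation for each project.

Meridian Plaza: $1,025; Riverside Greenway: $1,250; Lakeview Terminal: $2,175

Combined clients served = 1,929.
Pro-rata amounts: Meridian Plaza 448/1,929 × $4,450 = 1,033.49; Riverside Greenway 544/1,929 × $4,450 = 1,254.95; Lakeview Terminal 937/1,929 × $4,450 = 2,161.56.
Rounded to nearest $25: Meridian Plaza $1,025; Riverside Greenway $1,250; Lakeview Terminal $2,150. Sum = $4,425.
Difference $4,450 − $4,425 = +$25 applied to largest allocation (Lakeview Terminal): Lakeview Terminal becomes $2,175.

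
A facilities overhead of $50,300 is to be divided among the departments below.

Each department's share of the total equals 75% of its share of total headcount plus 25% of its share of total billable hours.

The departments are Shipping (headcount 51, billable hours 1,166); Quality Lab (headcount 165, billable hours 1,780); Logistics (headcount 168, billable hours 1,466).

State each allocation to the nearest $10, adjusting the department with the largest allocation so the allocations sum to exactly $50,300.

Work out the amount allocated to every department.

Shipping: $8,330 · Quality Lab: $21,290 · Logistics: $20,680

Totals — headcount 384, billable hours 4,412.
Composite weights (75% headcount + 25% billable hours): Shipping 0.1657; Quality Lab 0.4231; Logistics 0.4112.
Unrounded shares: Shipping 8,333.66; Quality Lab 21,283.28; Logistics 20,683.05.
At nearest $10: Shipping $8,330; Quality Lab $21,280; Logistics $20,680. Sum = $50,290.
Difference $50,300 − $50,290 = +$10 applied to largest allocation (Quality Lab): Quality Lab becomes $21,290.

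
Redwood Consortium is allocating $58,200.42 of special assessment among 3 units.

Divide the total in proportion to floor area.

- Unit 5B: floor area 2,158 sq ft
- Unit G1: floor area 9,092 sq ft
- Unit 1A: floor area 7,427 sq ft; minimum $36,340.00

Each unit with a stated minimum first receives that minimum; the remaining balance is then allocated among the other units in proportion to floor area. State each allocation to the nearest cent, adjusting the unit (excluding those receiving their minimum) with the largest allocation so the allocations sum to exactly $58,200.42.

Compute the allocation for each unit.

Fund the minimums — Unit 1A $36,340.00. Remaining pool $21,860.42.
Remaining pool split over remaining floor area 11,250: Unit 5B 4,193.3143 → $4,193.31; Unit G1 17,667.1057 → $17,667.11.

Unit 5B: $4,193.31; Unit G1: $17,667.11; Unit 1A: $36,340.00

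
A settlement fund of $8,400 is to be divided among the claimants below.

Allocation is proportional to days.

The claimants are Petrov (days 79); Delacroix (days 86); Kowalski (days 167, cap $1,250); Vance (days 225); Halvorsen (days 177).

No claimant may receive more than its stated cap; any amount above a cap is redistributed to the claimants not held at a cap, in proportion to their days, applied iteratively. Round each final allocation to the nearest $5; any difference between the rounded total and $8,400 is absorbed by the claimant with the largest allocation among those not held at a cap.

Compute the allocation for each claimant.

Sum of days: 734.
Proportional shares (ignoring caps): Petrov 904.09; Delacroix 984.20; Kowalski 1,911.17; Vance 2,574.93; Halvorsen 2,025.61.
Cap binds for Kowalski ($1,250); residual $7,150 reallocated over remaining days 567.
Remaining shares: Petrov 996.21 → $995; Delacroix 1,084.48 → $1,085; Vance 2,837.30 → $2,835; Halvorsen 2,232.01 → $2,230.
Rounding difference +$5 applied to Vance → $2,840.

Petrov: $995 | Delacroix: $1,085 | Kowalski: $1,250 | Vance: $2,840 | Halvorsen: $2,230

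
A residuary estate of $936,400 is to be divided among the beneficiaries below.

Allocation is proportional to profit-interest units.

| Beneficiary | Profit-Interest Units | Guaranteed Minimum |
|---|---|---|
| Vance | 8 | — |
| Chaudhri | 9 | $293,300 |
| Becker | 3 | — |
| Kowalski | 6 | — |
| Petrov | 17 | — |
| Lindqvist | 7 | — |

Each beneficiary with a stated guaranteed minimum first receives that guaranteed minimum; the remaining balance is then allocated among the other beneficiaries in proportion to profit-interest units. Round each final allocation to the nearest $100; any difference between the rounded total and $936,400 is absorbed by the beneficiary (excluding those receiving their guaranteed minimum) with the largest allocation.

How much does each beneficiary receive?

Fund the minimums — Chaudhri $293,300. Balance $643,100.
Balance split over remaining profit-interest units 41: Vance 125,482.93 → $125,500; Becker 47,056.10 → $47,100; Kowalski 94,112.20 → $94,100; Petrov 266,651.22 → $266,700; Lindqvist 109,797.56 → $109,800.
Rounding difference −$100 applied to Petrov → $266,600.

Vance: $125,500 · Chaudhri: $293,300 · Becker: $47,100 · Kowalski: $94,100 · Petrov: $266,600 · Lindqvist: $109,800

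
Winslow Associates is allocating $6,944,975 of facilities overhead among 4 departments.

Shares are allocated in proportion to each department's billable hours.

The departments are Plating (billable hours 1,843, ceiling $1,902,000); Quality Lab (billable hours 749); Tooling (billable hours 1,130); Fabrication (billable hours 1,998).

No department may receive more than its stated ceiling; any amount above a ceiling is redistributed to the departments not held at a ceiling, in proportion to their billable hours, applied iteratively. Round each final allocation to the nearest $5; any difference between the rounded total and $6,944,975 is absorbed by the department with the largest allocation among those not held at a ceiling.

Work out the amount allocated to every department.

Sum of billable hours: 5,720.
Unconstrained shares: Plating 2,237,690.37; Quality Lab 909,403.19; Tooling 1,371,996.81; Fabrication 2,425,884.62.
Cap binds for Plating ($1,902,000); balance $5,042,975 reallocated over remaining billable hours 3,877.
Remaining shares: Quality Lab 974,255.42 → $974,255; Tooling 1,469,837.95 → $1,469,840; Fabrication 2,598,881.62 → $2,598,880.

Plating: $1,902,000 | Quality Lab: $974,255 | Tooling: $1,469,840 | Fabrication: $2,598,880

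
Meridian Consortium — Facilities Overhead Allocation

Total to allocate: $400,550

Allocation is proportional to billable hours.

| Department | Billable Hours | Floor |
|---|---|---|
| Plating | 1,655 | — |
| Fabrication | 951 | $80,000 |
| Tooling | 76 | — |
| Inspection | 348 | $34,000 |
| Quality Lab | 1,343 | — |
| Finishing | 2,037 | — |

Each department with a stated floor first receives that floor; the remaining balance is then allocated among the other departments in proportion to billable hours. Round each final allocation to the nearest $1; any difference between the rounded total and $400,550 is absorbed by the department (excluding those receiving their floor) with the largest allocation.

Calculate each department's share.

Minimums first: Fabrication $80,000; Inspection $34,000. Remaining pool $286,550.
Remaining pool split over remaining billable hours 5,111: Plating 92,788.15 → $92,788; Tooling 4,260.97 → $4,261; Quality Lab 75,295.76 → $75,296; Finishing 114,205.12 → $114,205.

Plating: $92,788 · Fabrication: $80,000 · Tooling: $4,261 · Inspection: $34,000 · Quality Lab: $75,296 · Finishing: $114,205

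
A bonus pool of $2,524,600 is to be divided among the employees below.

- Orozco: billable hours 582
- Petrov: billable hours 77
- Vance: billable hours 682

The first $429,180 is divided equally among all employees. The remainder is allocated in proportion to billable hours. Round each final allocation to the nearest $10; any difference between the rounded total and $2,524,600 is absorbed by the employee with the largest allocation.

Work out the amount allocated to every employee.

Orozco: $1,052,480 | Petrov: $263,380 | Vance: $1,208,740

Equal tier: $429,180 ÷ 3 = $143,060 apiece.
Remainder $2,095,420 by billable hours (total 1,341): Orozco 909,421.66 → $909,420; Petrov 120,318.67 → $120,320; Vance 1,065,679.67 → $1,065,680.
Totals: Orozco $143,060 + $909,420 = $1,052,480; Petrov $143,060 + $120,320 = $263,380; Vance $143,060 + $1,065,680 = $1,208,740.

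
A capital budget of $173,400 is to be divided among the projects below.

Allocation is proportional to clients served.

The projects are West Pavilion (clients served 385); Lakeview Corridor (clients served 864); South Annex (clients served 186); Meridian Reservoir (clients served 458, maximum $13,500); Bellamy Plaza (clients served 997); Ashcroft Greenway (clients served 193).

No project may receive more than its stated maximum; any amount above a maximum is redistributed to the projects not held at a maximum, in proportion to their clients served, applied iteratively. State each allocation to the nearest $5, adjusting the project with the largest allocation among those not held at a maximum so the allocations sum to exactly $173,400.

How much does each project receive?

West Pavilion: $23,450 · Lakeview Corridor: $52,630 · South Annex: $11,330 · Meridian Reservoir: $13,500 · Bellamy Plaza: $60,735 · Ashcroft Greenway: $11,755

Combined clients served = 3,083.
Pro-rata shares before constraints: West Pavilion 21,653.91; Lakeview Corridor 48,594.75; South Annex 10,461.37; Meridian Reservoir 25,759.71; Bellamy Plaza 56,075.19; Ashcroft Greenway 10,855.08.
Capped: Meridian Reservoir ($13,500); balance $159,900 reallocated over remaining clients served 2,625.
Redistributed shares: West Pavilion 23,452.00 → $23,450; Lakeview Corridor 52,629.94 → $52,630; South Annex 11,330.06 → $11,330; Bellamy Plaza 60,731.54 → $60,730; Ashcroft Greenway 11,756.46 → $11,755.
Rounding difference +$5 applied to Bellamy Plaza → $60,735.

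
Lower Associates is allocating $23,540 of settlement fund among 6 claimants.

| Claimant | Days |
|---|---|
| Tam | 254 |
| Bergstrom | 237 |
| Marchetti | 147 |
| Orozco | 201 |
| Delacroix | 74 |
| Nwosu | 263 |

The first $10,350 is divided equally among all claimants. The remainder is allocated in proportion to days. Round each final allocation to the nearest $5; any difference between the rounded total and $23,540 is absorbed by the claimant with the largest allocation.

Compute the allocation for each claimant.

$10,350 shared equally gives $1,725 per claimant.
Remainder $13,190 by days (total 1,176): Tam 2,848.86 → $2,850; Bergstrom 2,658.19 → $2,660; Marchetti 1,648.75 → $1,650; Orozco 2,254.41 → $2,255; Delacroix 829.98 → $830; Nwosu 2,949.80 → $2,950.
Rounding difference −$5 on remainder applied to Nwosu.
Totals: Tam $1,725 + $2,850 = $4,575; Bergstrom $1,725 + $2,660 = $4,385; Marchetti $1,725 + $1,650 = $3,375; Orozco $1,725 + $2,255 = $3,980; Delacroix $1,725 + $830 = $2,555; Nwosu $1,725 + $2,945 = $4,670.

Tam: $4,575; Bergstrom: $4,385; Marchetti: $3,375; Orozco: $3,980; Delacroix: $2,555; Nwosu: $4,670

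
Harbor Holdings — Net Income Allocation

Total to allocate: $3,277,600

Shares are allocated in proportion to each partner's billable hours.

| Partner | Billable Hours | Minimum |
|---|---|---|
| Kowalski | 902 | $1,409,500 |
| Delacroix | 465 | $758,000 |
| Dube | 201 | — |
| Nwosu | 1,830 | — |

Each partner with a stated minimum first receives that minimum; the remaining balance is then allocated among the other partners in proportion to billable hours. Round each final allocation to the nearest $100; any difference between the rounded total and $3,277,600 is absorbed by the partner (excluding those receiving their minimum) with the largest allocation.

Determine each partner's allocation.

Fund the minimums — Kowalski $1,409,500; Delacroix $758,000. Remaining pool $1,110,100.
Remaining pool split over remaining billable hours 2,031: Dube 109,862.19 → $109,900; Nwosu 1,000,237.81 → $1,000,200.

Kowalski: $1,409,500; Delacroix: $758,000; Dube: $109,900; Nwosu: $1,000,200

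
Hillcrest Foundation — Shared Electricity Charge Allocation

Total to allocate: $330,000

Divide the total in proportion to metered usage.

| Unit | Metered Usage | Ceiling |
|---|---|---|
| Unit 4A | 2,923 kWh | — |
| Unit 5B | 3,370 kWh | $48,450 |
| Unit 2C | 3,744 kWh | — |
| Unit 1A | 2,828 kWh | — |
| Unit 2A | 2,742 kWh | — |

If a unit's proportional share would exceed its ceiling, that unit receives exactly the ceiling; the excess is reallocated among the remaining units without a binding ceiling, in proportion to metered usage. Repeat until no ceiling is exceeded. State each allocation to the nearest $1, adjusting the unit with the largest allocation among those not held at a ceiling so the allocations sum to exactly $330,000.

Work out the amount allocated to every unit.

Unit 4A: $67,253 | Unit 5B: $48,450 | Unit 2C: $86,142 | Unit 1A: $65,067 | Unit 2A: $63,088

Combined metered usage = 15,607.
Pro-rata shares before constraints: Unit 4A 61,804.96; Unit 5B 71,256.49; Unit 2C 79,164.48; Unit 1A 59,796.25; Unit 2A 57,977.83.
Held at cap: Unit 5B ($48,450); balance $281,550 reallocated over remaining metered usage 12,237.
Shares after redistribution: Unit 4A 67,252.65 → $67,253; Unit 2C 86,142.29 → $86,142; Unit 1A 65,066.88 → $65,067; Unit 2A 63,088.18 → $63,088.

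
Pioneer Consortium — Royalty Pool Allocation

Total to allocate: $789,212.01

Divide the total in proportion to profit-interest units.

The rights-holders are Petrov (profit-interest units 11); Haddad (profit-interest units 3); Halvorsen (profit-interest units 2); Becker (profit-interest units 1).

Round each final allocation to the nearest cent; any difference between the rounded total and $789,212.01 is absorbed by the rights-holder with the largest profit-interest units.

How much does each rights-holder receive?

Profit-interest units total: 11 + 3 + 2 + 1 = 17.
Proportional shares: Petrov 510,666.5947; Haddad 139,272.7076; Halvorsen 92,848.4718; Becker 46,424.2359.
At nearest cent: Petrov $510,666.59; Haddad $139,272.71; Halvorsen $92,848.47; Becker $46,424.24. Sum = $789,212.01.
Sum already equals the total — no adjustment.

Petrov: $510,666.59 | Haddad: $139,272.71 | Halvorsen: $92,848.47 | Becker: $46,424.24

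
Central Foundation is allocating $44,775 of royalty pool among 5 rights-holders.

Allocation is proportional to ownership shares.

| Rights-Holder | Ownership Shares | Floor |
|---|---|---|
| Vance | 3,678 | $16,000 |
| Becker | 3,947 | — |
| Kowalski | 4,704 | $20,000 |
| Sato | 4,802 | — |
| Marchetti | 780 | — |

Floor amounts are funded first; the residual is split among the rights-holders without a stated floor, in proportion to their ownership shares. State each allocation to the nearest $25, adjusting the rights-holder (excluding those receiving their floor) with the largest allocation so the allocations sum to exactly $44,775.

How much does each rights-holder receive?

Vance: $16,000 | Becker: $3,625 | Kowalski: $20,000 | Sato: $4,425 | Marchetti: $725

Guaranteed amounts: Vance $16,000; Kowalski $20,000. Balance $8,775.
Balance split over remaining ownership shares 9,529: Becker 3,634.69 → $3,625; Sato 4,422.03 → $4,425; Marchetti 718.28 → $725.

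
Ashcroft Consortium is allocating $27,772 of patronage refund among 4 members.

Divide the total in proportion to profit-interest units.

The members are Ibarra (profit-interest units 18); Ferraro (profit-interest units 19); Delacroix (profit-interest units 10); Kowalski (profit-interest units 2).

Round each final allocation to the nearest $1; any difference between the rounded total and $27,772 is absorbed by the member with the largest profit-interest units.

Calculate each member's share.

Combined profit-interest units = 49.
Unrounded shares: Ibarra 18/49 × $27,772 = 10,201.96; Ferraro 19/49 × $27,772 = 10,768.73; Delacroix 10/49 × $27,772 = 5,667.76; Kowalski 2/49 × $27,772 = 1,133.55.
After rounding ($1): Ibarra $10,202; Ferraro $10,769; Delacroix $5,668; Kowalski $1,134. Sum = $27,773.
Difference $27,772 − $27,773 = −$1 applied to largest profit-interest units (Ferraro): Ferraro becomes $10,768.

Ibarra: $10,202 · Ferraro: $10,768 · Delacroix: $5,668 · Kowalski: $1,134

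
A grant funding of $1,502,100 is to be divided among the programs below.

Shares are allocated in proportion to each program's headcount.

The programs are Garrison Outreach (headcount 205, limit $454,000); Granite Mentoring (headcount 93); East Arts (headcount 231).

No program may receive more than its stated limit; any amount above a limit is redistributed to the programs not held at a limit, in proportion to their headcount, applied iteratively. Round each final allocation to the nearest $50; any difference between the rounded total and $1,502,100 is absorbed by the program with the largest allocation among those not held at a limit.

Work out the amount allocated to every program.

Garrison Outreach: $454,000 | Granite Mentoring: $300,850 | East Arts: $747,250

Sum of headcount: 529.
Pro-rata shares before constraints: Garrison Outreach 582,099.24; Granite Mentoring 264,074.29; East Arts 655,926.47.
Held at cap: Garrison Outreach ($454,000); residual $1,048,100 reallocated over remaining headcount 324.
Remaining shares: Granite Mentoring 300,843.52 → $300,850; East Arts 747,256.48 → $747,250.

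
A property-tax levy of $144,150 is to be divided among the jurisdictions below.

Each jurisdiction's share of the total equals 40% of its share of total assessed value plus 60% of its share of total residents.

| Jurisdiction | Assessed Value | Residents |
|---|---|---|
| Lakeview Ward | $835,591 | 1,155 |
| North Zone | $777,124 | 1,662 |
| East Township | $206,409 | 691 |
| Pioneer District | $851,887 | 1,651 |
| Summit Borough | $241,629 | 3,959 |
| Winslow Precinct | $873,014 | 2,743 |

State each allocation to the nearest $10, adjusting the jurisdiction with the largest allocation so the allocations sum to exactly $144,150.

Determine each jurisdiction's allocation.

Totals — assessed value 3,785,654, residents 11,861.
Blended shares (40% assessed value + 60% residents): Lakeview Ward 0.1467; North Zone 0.1662; East Township 0.0568; Pioneer District 0.1735; Summit Borough 0.2258; Winslow Precinct 0.2310.
Proportional shares: Lakeview Ward 21,149.26; North Zone 23,955.77; East Township 8,182.60; Pioneer District 25,014.28; Summit Borough 32,549.19; Winslow Precinct 33,298.90.
After rounding ($10): Lakeview Ward $21,150; North Zone $23,960; East Township $8,180; Pioneer District $25,010; Summit Borough $32,550; Winslow Precinct $33,300. Sum = $144,150.
No rounding difference to absorb.

Lakeview Ward: $21,150 · North Zone: $23,960 · East Township: $8,180 · Pioneer District: $25,010 · Summit Borough: $32,550 · Winslow Precinct: $33,300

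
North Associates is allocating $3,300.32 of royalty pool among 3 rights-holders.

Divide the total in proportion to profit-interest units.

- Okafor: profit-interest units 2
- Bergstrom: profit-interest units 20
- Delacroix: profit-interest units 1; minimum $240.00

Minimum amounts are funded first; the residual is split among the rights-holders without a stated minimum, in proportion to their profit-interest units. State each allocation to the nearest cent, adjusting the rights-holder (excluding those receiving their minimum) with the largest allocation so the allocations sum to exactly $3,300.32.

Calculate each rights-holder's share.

Okafor: $278.21 · Bergstrom: $2,782.11 · Delacroix: $240.00

Guaranteed amounts: Delacroix $240.00. Residual $3,060.32.
Residual split over remaining profit-interest units 22: Okafor 278.2109 → $278.21; Bergstrom 2,782.1091 → $2,782.11.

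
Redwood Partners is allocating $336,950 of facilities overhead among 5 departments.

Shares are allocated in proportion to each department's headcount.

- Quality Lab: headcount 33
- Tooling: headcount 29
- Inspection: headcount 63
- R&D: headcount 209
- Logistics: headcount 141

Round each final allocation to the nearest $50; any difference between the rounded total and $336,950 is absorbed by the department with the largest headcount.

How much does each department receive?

Quality Lab: $23,400; Tooling: $20,550; Inspection: $44,700; R&D: $148,300; Logistics: $100,000

Sum of headcount: 475.
Raw shares: Quality Lab 33/475 × $336,950 = 23,409.16; Tooling 29/475 × $336,950 = 20,571.68; Inspection 63/475 × $336,950 = 44,690.21; R&D 209/475 × $336,950 = 148,258.00; Logistics 141/475 × $336,950 = 100,020.95.
After rounding ($50): Quality Lab $23,400; Tooling $20,550; Inspection $44,700; R&D $148,250; Logistics $100,000. Sum = $336,900.
Difference $336,950 − $336,900 = +$50 applied to largest headcount (R&D): R&D becomes $148,300.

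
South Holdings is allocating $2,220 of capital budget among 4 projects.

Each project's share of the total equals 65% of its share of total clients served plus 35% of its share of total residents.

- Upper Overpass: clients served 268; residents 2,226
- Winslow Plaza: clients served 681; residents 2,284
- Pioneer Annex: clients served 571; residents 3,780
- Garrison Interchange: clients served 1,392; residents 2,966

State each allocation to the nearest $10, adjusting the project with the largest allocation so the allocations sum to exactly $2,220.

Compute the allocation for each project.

Upper Overpass: $290 · Winslow Plaza: $500 · Pioneer Annex: $540 · Garrison Interchange: $890

Clients served total 2,912; residents total 11,256.
Blended shares (65% clients served + 35% residents): Upper Overpass 0.1290; Winslow Plaza 0.2230; Pioneer Annex 0.2450; Garrison Interchange 0.4029.
Raw shares: Upper Overpass 286.46; Winslow Plaza 495.12; Pioneer Annex 543.88; Garrison Interchange 894.53.
After rounding ($10): Upper Overpass $290; Winslow Plaza $500; Pioneer Annex $540; Garrison Interchange $890. Sum = $2,220.
Rounded total matches; no reconciliation needed.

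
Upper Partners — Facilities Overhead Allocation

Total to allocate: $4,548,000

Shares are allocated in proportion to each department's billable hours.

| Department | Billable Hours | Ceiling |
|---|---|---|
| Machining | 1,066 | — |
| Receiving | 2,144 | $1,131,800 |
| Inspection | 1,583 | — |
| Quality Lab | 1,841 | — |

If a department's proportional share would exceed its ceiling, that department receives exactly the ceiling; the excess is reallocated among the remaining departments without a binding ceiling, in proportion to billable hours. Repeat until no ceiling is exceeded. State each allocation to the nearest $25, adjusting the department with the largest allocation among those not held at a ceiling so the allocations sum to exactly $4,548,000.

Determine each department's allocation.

Total billable hours = 6,634.
Proportional shares (ignoring caps): Machining 730,806.15; Receiving 1,469,839.01; Inspection 1,085,240.28; Quality Lab 1,262,114.56.
Held at cap: Receiving ($1,131,800); balance $3,416,200 reallocated over remaining billable hours 4,490.
Shares after redistribution: Machining 811,062.18 → $811,050; Inspection 1,204,419.73 → $1,204,425; Quality Lab 1,400,718.08 → $1,400,725.

Machining: $811,050 | Receiving: $1,131,800 | Inspection: $1,204,425 | Quality Lab: $1,400,725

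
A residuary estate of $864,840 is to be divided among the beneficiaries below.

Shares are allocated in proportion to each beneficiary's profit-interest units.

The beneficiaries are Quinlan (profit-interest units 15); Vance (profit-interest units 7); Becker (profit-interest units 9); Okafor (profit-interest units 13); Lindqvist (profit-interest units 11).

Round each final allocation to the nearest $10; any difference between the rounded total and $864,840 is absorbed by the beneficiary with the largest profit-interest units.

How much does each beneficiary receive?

Quinlan: $235,860 · Vance: $110,070 · Becker: $141,520 · Okafor: $204,420 · Lindqvist: $172,970

Combined profit-interest units = 55.
Proportional shares: Quinlan 15/55 × $864,840 = 235,865.45; Vance 7/55 × $864,840 = 110,070.55; Becker 9/55 × $864,840 = 141,519.27; Okafor 13/55 × $864,840 = 204,416.73; Lindqvist 11/55 × $864,840 = 172,968.00.
Rounded to nearest $10: Quinlan $235,870; Vance $110,070; Becker $141,520; Okafor $204,420; Lindqvist $172,970. Sum = $864,850.
Difference $864,840 − $864,850 = −$10 applied to largest profit-interest units (Quinlan): Quinlan becomes $235,860.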